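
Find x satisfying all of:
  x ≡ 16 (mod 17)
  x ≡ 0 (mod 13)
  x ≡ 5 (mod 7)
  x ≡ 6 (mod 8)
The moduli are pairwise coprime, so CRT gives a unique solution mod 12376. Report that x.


Product of moduli M = 17 · 13 · 7 · 8 = 12376.
Merge one congruence at a time:
  Start: x ≡ 16 (mod 17).
  Combine with x ≡ 0 (mod 13); new modulus lcm = 221.
    Write x = 16 + 17·t and substitute into x ≡ 0 (mod 13): 17·t ≡ 0 − 16 = -16 (mod 13).
    Reduce coefficients mod 13: 4·t ≡ 10 (mod 13).
    The inverse of 4 mod 13 is 10 (since 4·10 = 40 = 3·13 + 1), so t ≡ 10·10 = 100 ≡ 9 (mod 13).
    Then x = 16 + 17·9 = 169, valid modulo lcm(17, 13) = 221: x ≡ 169 (mod 221).
  Combine with x ≡ 5 (mod 7); new modulus lcm = 1547.
    Write x = 169 + 221·t and substitute into x ≡ 5 (mod 7): 221·t ≡ 5 − 169 = -164 (mod 7).
    Reduce coefficients mod 7: 4·t ≡ 4 (mod 7).
    The inverse of 4 mod 7 is 2 (since 4·2 = 8 = 1·7 + 1), so t ≡ 2·4 = 8 ≡ 1 (mod 7).
    Then x = 169 + 221·1 = 390, valid modulo lcm(221, 7) = 1547: x ≡ 390 (mod 1547).
  Combine with x ≡ 6 (mod 8); new modulus lcm = 12376.
    Write x = 390 + 1547·t and substitute into x ≡ 6 (mod 8): 1547·t ≡ 6 − 390 = -384 (mod 8).
    Reduce coefficients mod 8: 3·t ≡ 0 (mod 8).
    The inverse of 3 mod 8 is 3 (since 3·3 = 9 = 1·8 + 1), so t ≡ 3·0 = 0 ≡ 0 (mod 8).
    Then x = 390 + 1547·0 = 390, valid modulo lcm(1547, 8) = 12376: x ≡ 390 (mod 12376).
Verify against each original: 390 mod 17 = 16, 390 mod 13 = 0, 390 mod 7 = 5, 390 mod 8 = 6.

x ≡ 390 (mod 12376).


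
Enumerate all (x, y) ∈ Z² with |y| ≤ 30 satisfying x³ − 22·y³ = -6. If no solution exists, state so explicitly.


The equation is x³ - 22y³ = -6. For fixed y, x³ = 22·y³ − 6, so a solution requires the RHS to be a perfect cube.
Strategy: iterate y from -30 to 30, compute RHS = 22·y³ − 6, and check whether it is a (positive or negative) perfect cube.
Check small values of y:
  y = 0: RHS = -6 is not a perfect cube.
  y = 1: RHS = 16 is not a perfect cube.
  y = -1: RHS = -28 is not a perfect cube.
  y = 2: RHS = 170 is not a perfect cube.
  y = -2: RHS = -182 is not a perfect cube.
  y = 3: RHS = 588 is not a perfect cube.
  y = -3: RHS = -600 is not a perfect cube.
Continuing, at y = 5: RHS = 2744 = (14)³ ⇒ x = 14 works.
Searching the remaining y in |y| ≤ 30 finds no further solutions.
Collected solutions: (14, 5).

Solutions (with |y| ≤ 30): (14, 5).


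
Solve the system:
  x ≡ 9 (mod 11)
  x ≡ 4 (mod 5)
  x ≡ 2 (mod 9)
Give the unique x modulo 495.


Moduli 11, 5, 9 are pairwise coprime; by CRT there is a unique solution modulo M = 11 · 5 · 9 = 495.
Solve pairwise, accumulating the modulus:
  Start with x ≡ 9 (mod 11).
  Combine with x ≡ 4 (mod 5): since gcd(11, 5) = 1, we get a unique residue mod 55.
    Write x = 9 + 11·t and substitute into x ≡ 4 (mod 5): 11·t ≡ 4 − 9 = -5 (mod 5).
    Reduce coefficients mod 5: 1·t ≡ 0 (mod 5).
    So t ≡ 0 (mod 5).
    Then x = 9 + 11·0 = 9, valid modulo lcm(11, 5) = 55: x ≡ 9 (mod 55).
  Combine with x ≡ 2 (mod 9): since gcd(55, 9) = 1, we get a unique residue mod 495.
    Write x = 9 + 55·t and substitute into x ≡ 2 (mod 9): 55·t ≡ 2 − 9 = -7 (mod 9).
    Reduce coefficients mod 9: 1·t ≡ 2 (mod 9).
    So t ≡ 2 (mod 9).
    Then x = 9 + 55·2 = 119, valid modulo lcm(55, 9) = 495: x ≡ 119 (mod 495).
Verify: 119 mod 11 = 9 ✓, 119 mod 5 = 4 ✓, 119 mod 9 = 2 ✓.

x ≡ 119 (mod 495).


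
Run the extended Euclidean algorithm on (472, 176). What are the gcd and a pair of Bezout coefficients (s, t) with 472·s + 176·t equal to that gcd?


Euclidean algorithm on (472, 176) — divide until remainder is 0:
  472 = 2 · 176 + 120
  176 = 1 · 120 + 56
  120 = 2 · 56 + 8
  56 = 7 · 8 + 0
gcd(472, 176) = 8.
Track Bezout coefficients alongside the remainders: start with r₀ = 472 = a·1 + b·0 (s = 1, t = 0) and r₁ = 176 = a·0 + b·1 (s = 0, t = 1); each new remainder r_{k+1} = r_{k-1} − q_k·r_k inherits s_{k+1} = s_{k-1} − q_k·s_k, t_{k+1} = t_{k-1} − q_k·t_k, so r_k = a·s_k + b·t_k at every step:
  q = 2: r = 120, s = 1 − 2·0 = 1, t = 0 − 2·1 = -2  (check: 472·1 + 176·(-2) = 120)
  q = 1: r = 56, s = 0 − 1·1 = -1, t = 1 − 1·(-2) = 3  (check: 472·(-1) + 176·3 = 56)
  q = 2: r = 8, s = 1 − 2·(-1) = 3, t = -2 − 2·3 = -8  (check: 472·3 + 176·(-8) = 8)
The row with r = 8 (the gcd) gives the Bezout coefficients s = 3, t = -8.
Result: 472 · (3) + 176 · (-8) = 8.

gcd(472, 176) = 8; s = 3, t = -8 (check: 472·3 + 176·(-8) = 8).


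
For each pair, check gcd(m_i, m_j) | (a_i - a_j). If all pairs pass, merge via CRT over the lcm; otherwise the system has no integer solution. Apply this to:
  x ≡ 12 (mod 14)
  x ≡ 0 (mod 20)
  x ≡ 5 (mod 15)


Moduli 14, 20, 15 are not pairwise coprime, so CRT works modulo lcm(m_i) when all pairwise compatibility conditions hold.
Pairwise compatibility: gcd(m_i, m_j) must divide a_i - a_j for every pair.
Merge one congruence at a time:
  Start: x ≡ 12 (mod 14).
  Combine with x ≡ 0 (mod 20): gcd(14, 20) = 2; 0 - 12 = -12, which IS divisible by 2, so compatible.
    Write x = 12 + 14·t and substitute into x ≡ 0 (mod 20): 14·t ≡ 0 − 12 = -12 (mod 20).
    Divide the congruence (and modulus) by g = 2: 7·t ≡ -6 (mod 10).
    Reduce coefficients mod 10: 7·t ≡ 4 (mod 10).
    The inverse of 7 mod 10 is 3 (since 7·3 = 21 = 2·10 + 1), so t ≡ 3·4 = 12 ≡ 2 (mod 10).
    Then x = 12 + 14·2 = 40, valid modulo lcm(14, 20) = 140: x ≡ 40 (mod 140).
  Combine with x ≡ 5 (mod 15): gcd(140, 15) = 5; 5 - 40 = -35, which IS divisible by 5, so compatible.
    Write x = 40 + 140·t and substitute into x ≡ 5 (mod 15): 140·t ≡ 5 − 40 = -35 (mod 15).
    Divide the congruence (and modulus) by g = 5: 28·t ≡ -7 (mod 3).
    Reduce coefficients mod 3: 1·t ≡ 2 (mod 3).
    So t ≡ 2 (mod 3).
    Then x = 40 + 140·2 = 320, valid modulo lcm(140, 15) = 420: x ≡ 320 (mod 420).
Verify: 320 mod 14 = 12, 320 mod 20 = 0, 320 mod 15 = 5.

x ≡ 320 (mod 420).


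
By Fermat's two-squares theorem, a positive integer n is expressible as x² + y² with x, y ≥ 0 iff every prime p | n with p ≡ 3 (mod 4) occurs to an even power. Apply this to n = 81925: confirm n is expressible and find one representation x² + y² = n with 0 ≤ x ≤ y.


Step 1: Factor n = 81925 = 5^2 · 29 · 113.
Step 2: Check the mod-4 condition on each prime factor: 5 ≡ 1 (mod 4), exponent 2; 29 ≡ 1 (mod 4), exponent 1; 113 ≡ 1 (mod 4), exponent 1.
All primes ≡ 3 (mod 4) appear to even exponent (or don't appear), so by the two-squares theorem n IS expressible as a sum of two squares.
Step 3: Build a representation. Group n = k² · m with k = 5 and m = 29 · 113 = 3277 (a product of primes ≡ 1 (mod 4)); a representation of m scales to one of n via (k·x)² + (k·y)² = k²(x² + y²). Each prime p ≡ 1 (mod 4) is itself a sum of two squares; find a² by testing p − a² for a perfect square:
  29: 29 − 1² = 28, 29 − 2² = 25 = 5² ⇒ 29 = 2² + 5².
  113: 113 − 1² = 112, 113 − 2² = 109, 113 − 3² = 104, 113 − 4² = 97, 113 − 5² = 88, 113 − 6² = 77, 113 − 7² = 64 = 8² ⇒ 113 = 7² + 8².
  Combine using the Brahmagupta–Fibonacci identity (a² + b²)(c² + d²) = (ac − bd)² + (ad + bc)² = (ac + bd)² + (ad − bc)²:
  29 · 113 = 3277: from (2² + 5²)(7² + 8²), take (2·7 − 5·8, 2·8 + 5·7) = (14 − 40, 16 + 35) = (-26, 51); dropping signs (only squares matter) gives (26, 51); check 26² + 51² = 676 + 2601 = 3277 ✓.
  Scale by k = 5: (5·26, 5·51) = (130, 255).
Step 4: Order so x ≤ y and verify: 130² + 255² = 16900 + 65025 = 81925 = n. ✓

n = 81925 = 130² + 255² (one valid representation with x ≤ y).


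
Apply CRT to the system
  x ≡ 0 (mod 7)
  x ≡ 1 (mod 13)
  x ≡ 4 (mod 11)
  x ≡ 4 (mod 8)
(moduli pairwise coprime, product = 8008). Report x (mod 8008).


Product of moduli M = 7 · 13 · 11 · 8 = 8008.
Merge one congruence at a time:
  Start: x ≡ 0 (mod 7).
  Combine with x ≡ 1 (mod 13); new modulus lcm = 91.
    Write x = 0 + 7·t and substitute into x ≡ 1 (mod 13): 7·t ≡ 1 − 0 = 1 (mod 13).
    The inverse of 7 mod 13 is 2 (since 7·2 = 14 = 1·13 + 1), so t ≡ 2·1 = 2 ≡ 2 (mod 13).
    Then x = 0 + 7·2 = 14, valid modulo lcm(7, 13) = 91: x ≡ 14 (mod 91).
  Combine with x ≡ 4 (mod 11); new modulus lcm = 1001.
    Write x = 14 + 91·t and substitute into x ≡ 4 (mod 11): 91·t ≡ 4 − 14 = -10 (mod 11).
    Reduce coefficients mod 11: 3·t ≡ 1 (mod 11).
    The inverse of 3 mod 11 is 4 (since 3·4 = 12 = 1·11 + 1), so t ≡ 4·1 = 4 ≡ 4 (mod 11).
    Then x = 14 + 91·4 = 378, valid modulo lcm(91, 11) = 1001: x ≡ 378 (mod 1001).
  Combine with x ≡ 4 (mod 8); new modulus lcm = 8008.
    Write x = 378 + 1001·t and substitute into x ≡ 4 (mod 8): 1001·t ≡ 4 − 378 = -374 (mod 8).
    Reduce coefficients mod 8: 1·t ≡ 2 (mod 8).
    So t ≡ 2 (mod 8).
    Then x = 378 + 1001·2 = 2380, valid modulo lcm(1001, 8) = 8008: x ≡ 2380 (mod 8008).
Verify against each original: 2380 mod 7 = 0, 2380 mod 13 = 1, 2380 mod 11 = 4, 2380 mod 8 = 4.

x ≡ 2380 (mod 8008).


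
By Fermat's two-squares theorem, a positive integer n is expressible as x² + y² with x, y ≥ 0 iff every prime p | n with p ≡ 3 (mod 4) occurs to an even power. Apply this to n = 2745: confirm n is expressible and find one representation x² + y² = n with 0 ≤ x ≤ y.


Step 1: Factor n = 2745 = 3^2 · 5 · 61.
Step 2: Check the mod-4 condition on each prime factor: 3 ≡ 3 (mod 4), exponent 2 (must be even); 5 ≡ 1 (mod 4), exponent 1; 61 ≡ 1 (mod 4), exponent 1.
All primes ≡ 3 (mod 4) appear to even exponent (or don't appear), so by the two-squares theorem n IS expressible as a sum of two squares.
Step 3: Build a representation. Group n = k² · m with k = 3 and m = 5 · 61 = 305 (a product of primes ≡ 1 (mod 4)); a representation of m scales to one of n via (k·x)² + (k·y)² = k²(x² + y²). Each prime p ≡ 1 (mod 4) is itself a sum of two squares; find a² by testing p − a² for a perfect square:
  5: 5 − 1² = 4 = 2² ⇒ 5 = 1² + 2².
  61: 61 − 1² = 60, 61 − 2² = 57, 61 − 3² = 52, 61 − 4² = 45, 61 − 5² = 36 = 6² ⇒ 61 = 5² + 6².
  Combine using the Brahmagupta–Fibonacci identity (a² + b²)(c² + d²) = (ac − bd)² + (ad + bc)² = (ac + bd)² + (ad − bc)²:
  5 · 61 = 305: from (1² + 2²)(5² + 6²), take (1·5 − 2·6, 1·6 + 2·5) = (5 − 12, 6 + 10) = (-7, 16); dropping signs (only squares matter) gives (7, 16); check 7² + 16² = 49 + 256 = 305 ✓.
  Scale by k = 3: (3·7, 3·16) = (21, 48).
Step 4: Order so x ≤ y and verify: 21² + 48² = 441 + 2304 = 2745 = n. ✓

n = 2745 = 21² + 48² (one valid representation with x ≤ y).


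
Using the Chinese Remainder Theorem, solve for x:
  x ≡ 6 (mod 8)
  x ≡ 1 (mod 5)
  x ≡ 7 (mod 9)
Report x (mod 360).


Moduli 8, 5, 9 are pairwise coprime; by CRT there is a unique solution modulo M = 8 · 5 · 9 = 360.
Solve pairwise, accumulating the modulus:
  Start with x ≡ 6 (mod 8).
  Combine with x ≡ 1 (mod 5): since gcd(8, 5) = 1, we get a unique residue mod 40.
    Write x = 6 + 8·t and substitute into x ≡ 1 (mod 5): 8·t ≡ 1 − 6 = -5 (mod 5).
    Reduce coefficients mod 5: 3·t ≡ 0 (mod 5).
    The inverse of 3 mod 5 is 2 (since 3·2 = 6 = 1·5 + 1), so t ≡ 2·0 = 0 ≡ 0 (mod 5).
    Then x = 6 + 8·0 = 6, valid modulo lcm(8, 5) = 40: x ≡ 6 (mod 40).
  Combine with x ≡ 7 (mod 9): since gcd(40, 9) = 1, we get a unique residue mod 360.
    Write x = 6 + 40·t and substitute into x ≡ 7 (mod 9): 40·t ≡ 7 − 6 = 1 (mod 9).
    Reduce coefficients mod 9: 4·t ≡ 1 (mod 9).
    The inverse of 4 mod 9 is 7 (since 4·7 = 28 = 3·9 + 1), so t ≡ 7·1 = 7 ≡ 7 (mod 9).
    Then x = 6 + 40·7 = 286, valid modulo lcm(40, 9) = 360: x ≡ 286 (mod 360).
Verify: 286 mod 8 = 6 ✓, 286 mod 5 = 1 ✓, 286 mod 9 = 7 ✓.

x ≡ 286 (mod 360).


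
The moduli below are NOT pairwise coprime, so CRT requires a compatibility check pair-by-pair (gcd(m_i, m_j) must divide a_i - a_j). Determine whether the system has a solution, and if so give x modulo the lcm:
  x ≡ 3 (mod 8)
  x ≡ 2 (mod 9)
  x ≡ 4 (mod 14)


Moduli 8, 9, 14 are not pairwise coprime, so CRT works modulo lcm(m_i) when all pairwise compatibility conditions hold.
Pairwise compatibility: gcd(m_i, m_j) must divide a_i - a_j for every pair.
Merge one congruence at a time:
  Start: x ≡ 3 (mod 8).
  Combine with x ≡ 2 (mod 9): gcd(8, 9) = 1; 2 - 3 = -1, which IS divisible by 1, so compatible.
    Write x = 3 + 8·t and substitute into x ≡ 2 (mod 9): 8·t ≡ 2 − 3 = -1 (mod 9).
    Reduce coefficients mod 9: 8·t ≡ 8 (mod 9).
    The inverse of 8 mod 9 is 8 (since 8·8 = 64 = 7·9 + 1), so t ≡ 8·8 = 64 ≡ 1 (mod 9).
    Then x = 3 + 8·1 = 11, valid modulo lcm(8, 9) = 72: x ≡ 11 (mod 72).
  Combine with x ≡ 4 (mod 14): gcd(72, 14) = 2, and 4 - 11 = -7 is NOT divisible by 2.
    ⇒ system is inconsistent (no integer solution).

No solution (the system is inconsistent).


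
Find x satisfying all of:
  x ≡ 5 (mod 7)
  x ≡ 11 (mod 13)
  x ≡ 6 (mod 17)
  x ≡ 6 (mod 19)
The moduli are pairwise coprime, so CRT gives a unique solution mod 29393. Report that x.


Product of moduli M = 7 · 13 · 17 · 19 = 29393.
Merge one congruence at a time:
  Start: x ≡ 5 (mod 7).
  Combine with x ≡ 11 (mod 13); new modulus lcm = 91.
    Write x = 5 + 7·t and substitute into x ≡ 11 (mod 13): 7·t ≡ 11 − 5 = 6 (mod 13).
    The inverse of 7 mod 13 is 2 (since 7·2 = 14 = 1·13 + 1), so t ≡ 2·6 = 12 ≡ 12 (mod 13).
    Then x = 5 + 7·12 = 89, valid modulo lcm(7, 13) = 91: x ≡ 89 (mod 91).
  Combine with x ≡ 6 (mod 17); new modulus lcm = 1547.
    Write x = 89 + 91·t and substitute into x ≡ 6 (mod 17): 91·t ≡ 6 − 89 = -83 (mod 17).
    Reduce coefficients mod 17: 6·t ≡ 2 (mod 17).
    The inverse of 6 mod 17 is 3 (since 6·3 = 18 = 1·17 + 1), so t ≡ 3·2 = 6 ≡ 6 (mod 17).
    Then x = 89 + 91·6 = 635, valid modulo lcm(91, 17) = 1547: x ≡ 635 (mod 1547).
  Combine with x ≡ 6 (mod 19); new modulus lcm = 29393.
    Write x = 635 + 1547·t and substitute into x ≡ 6 (mod 19): 1547·t ≡ 6 − 635 = -629 (mod 19).
    Reduce coefficients mod 19: 8·t ≡ 17 (mod 19).
    The inverse of 8 mod 19 is 12 (since 8·12 = 96 = 5·19 + 1), so t ≡ 12·17 = 204 ≡ 14 (mod 19).
    Then x = 635 + 1547·14 = 22293, valid modulo lcm(1547, 19) = 29393: x ≡ 22293 (mod 29393).
Verify against each original: 22293 mod 7 = 5, 22293 mod 13 = 11, 22293 mod 17 = 6, 22293 mod 19 = 6.

x ≡ 22293 (mod 29393).


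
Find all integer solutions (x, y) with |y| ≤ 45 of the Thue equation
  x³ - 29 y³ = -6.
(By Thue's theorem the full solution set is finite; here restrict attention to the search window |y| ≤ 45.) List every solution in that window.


The equation is x³ - 29y³ = -6. For fixed y, x³ = 29·y³ − 6, so a solution requires the RHS to be a perfect cube.
Strategy: iterate y from -45 to 45, compute RHS = 29·y³ − 6, and check whether it is a (positive or negative) perfect cube.
Check small values of y:
  y = 0: RHS = -6 is not a perfect cube.
  y = 1: RHS = 23 is not a perfect cube.
  y = -1: RHS = -35 is not a perfect cube.
  y = 2: RHS = 226 is not a perfect cube.
  y = -2: RHS = -238 is not a perfect cube.
  y = 3: RHS = 777 is not a perfect cube.
  y = -3: RHS = -789 is not a perfect cube.
Continuing the search up to |y| = 45 finds no solutions either.
No (x, y) in the scanned range satisfies the equation.

No integer solutions with |y| ≤ 45.


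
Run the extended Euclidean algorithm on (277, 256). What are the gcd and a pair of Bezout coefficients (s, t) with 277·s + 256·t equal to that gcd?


Euclidean algorithm on (277, 256) — divide until remainder is 0:
  277 = 1 · 256 + 21
  256 = 12 · 21 + 4
  21 = 5 · 4 + 1
  4 = 4 · 1 + 0
gcd(277, 256) = 1.
Track Bezout coefficients alongside the remainders: start with r₀ = 277 = a·1 + b·0 (s = 1, t = 0) and r₁ = 256 = a·0 + b·1 (s = 0, t = 1); each new remainder r_{k+1} = r_{k-1} − q_k·r_k inherits s_{k+1} = s_{k-1} − q_k·s_k, t_{k+1} = t_{k-1} − q_k·t_k, so r_k = a·s_k + b·t_k at every step:
  q = 1: r = 21, s = 1 − 1·0 = 1, t = 0 − 1·1 = -1  (check: 277·1 + 256·(-1) = 21)
  q = 12: r = 4, s = 0 − 12·1 = -12, t = 1 − 12·(-1) = 13  (check: 277·(-12) + 256·13 = 4)
  q = 5: r = 1, s = 1 − 5·(-12) = 61, t = -1 − 5·13 = -66  (check: 277·61 + 256·(-66) = 1)
The row with r = 1 (the gcd) gives the Bezout coefficients s = 61, t = -66.
Result: 277 · (61) + 256 · (-66) = 1.

gcd(277, 256) = 1; s = 61, t = -66 (check: 277·61 + 256·(-66) = 1).


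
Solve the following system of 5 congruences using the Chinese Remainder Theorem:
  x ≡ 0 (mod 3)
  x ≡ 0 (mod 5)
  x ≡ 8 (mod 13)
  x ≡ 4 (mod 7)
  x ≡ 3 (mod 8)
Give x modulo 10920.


Product of moduli M = 3 · 5 · 13 · 7 · 8 = 10920.
Merge one congruence at a time:
  Start: x ≡ 0 (mod 3).
  Combine with x ≡ 0 (mod 5); new modulus lcm = 15.
    Write x = 0 + 3·t and substitute into x ≡ 0 (mod 5): 3·t ≡ 0 − 0 = 0 (mod 5).
    The inverse of 3 mod 5 is 2 (since 3·2 = 6 = 1·5 + 1), so t ≡ 2·0 = 0 ≡ 0 (mod 5).
    Then x = 0 + 3·0 = 0, valid modulo lcm(3, 5) = 15: x ≡ 0 (mod 15).
  Combine with x ≡ 8 (mod 13); new modulus lcm = 195.
    Write x = 0 + 15·t and substitute into x ≡ 8 (mod 13): 15·t ≡ 8 − 0 = 8 (mod 13).
    Reduce coefficients mod 13: 2·t ≡ 8 (mod 13).
    The inverse of 2 mod 13 is 7 (since 2·7 = 14 = 1·13 + 1), so t ≡ 7·8 = 56 ≡ 4 (mod 13).
    Then x = 0 + 15·4 = 60, valid modulo lcm(15, 13) = 195: x ≡ 60 (mod 195).
  Combine with x ≡ 4 (mod 7); new modulus lcm = 1365.
    Write x = 60 + 195·t and substitute into x ≡ 4 (mod 7): 195·t ≡ 4 − 60 = -56 (mod 7).
    Reduce coefficients mod 7: 6·t ≡ 0 (mod 7).
    The inverse of 6 mod 7 is 6 (since 6·6 = 36 = 5·7 + 1), so t ≡ 6·0 = 0 ≡ 0 (mod 7).
    Then x = 60 + 195·0 = 60, valid modulo lcm(195, 7) = 1365: x ≡ 60 (mod 1365).
  Combine with x ≡ 3 (mod 8); new modulus lcm = 10920.
    Write x = 60 + 1365·t and substitute into x ≡ 3 (mod 8): 1365·t ≡ 3 − 60 = -57 (mod 8).
    Reduce coefficients mod 8: 5·t ≡ 7 (mod 8).
    The inverse of 5 mod 8 is 5 (since 5·5 = 25 = 3·8 + 1), so t ≡ 5·7 = 35 ≡ 3 (mod 8).
    Then x = 60 + 1365·3 = 4155, valid modulo lcm(1365, 8) = 10920: x ≡ 4155 (mod 10920).
Verify against each original: 4155 mod 3 = 0, 4155 mod 5 = 0, 4155 mod 13 = 8, 4155 mod 7 = 4, 4155 mod 8 = 3.

x ≡ 4155 (mod 10920).


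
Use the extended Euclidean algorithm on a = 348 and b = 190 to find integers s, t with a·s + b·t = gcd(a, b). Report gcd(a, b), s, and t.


Euclidean algorithm on (348, 190) — divide until remainder is 0:
  348 = 1 · 190 + 158
  190 = 1 · 158 + 32
  158 = 4 · 32 + 30
  32 = 1 · 30 + 2
  30 = 15 · 2 + 0
gcd(348, 190) = 2.
Track Bezout coefficients alongside the remainders: start with r₀ = 348 = a·1 + b·0 (s = 1, t = 0) and r₁ = 190 = a·0 + b·1 (s = 0, t = 1); each new remainder r_{k+1} = r_{k-1} − q_k·r_k inherits s_{k+1} = s_{k-1} − q_k·s_k, t_{k+1} = t_{k-1} − q_k·t_k, so r_k = a·s_k + b·t_k at every step:
  q = 1: r = 158, s = 1 − 1·0 = 1, t = 0 − 1·1 = -1  (check: 348·1 + 190·(-1) = 158)
  q = 1: r = 32, s = 0 − 1·1 = -1, t = 1 − 1·(-1) = 2  (check: 348·(-1) + 190·2 = 32)
  q = 4: r = 30, s = 1 − 4·(-1) = 5, t = -1 − 4·2 = -9  (check: 348·5 + 190·(-9) = 30)
  q = 1: r = 2, s = -1 − 1·5 = -6, t = 2 − 1·(-9) = 11  (check: 348·(-6) + 190·11 = 2)
The row with r = 2 (the gcd) gives the Bezout coefficients s = -6, t = 11.
Result: 348 · (-6) + 190 · (11) = 2.

gcd(348, 190) = 2; s = -6, t = 11 (check: 348·(-6) + 190·11 = 2).


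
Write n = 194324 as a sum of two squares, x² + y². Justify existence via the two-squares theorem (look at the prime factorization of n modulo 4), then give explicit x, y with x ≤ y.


Step 1: Factor n = 194324 = 2^2 · 13 · 37 · 101.
Step 2: Check the mod-4 condition on each prime factor: 2 = 2 (special); 13 ≡ 1 (mod 4), exponent 1; 37 ≡ 1 (mod 4), exponent 1; 101 ≡ 1 (mod 4), exponent 1.
All primes ≡ 3 (mod 4) appear to even exponent (or don't appear), so by the two-squares theorem n IS expressible as a sum of two squares.
Step 3: Build a representation. Group n = k² · m with k = 2 and m = 13 · 37 · 101 = 48581 (a product of primes ≡ 1 (mod 4)); a representation of m scales to one of n via (k·x)² + (k·y)² = k²(x² + y²). Each prime p ≡ 1 (mod 4) is itself a sum of two squares; find a² by testing p − a² for a perfect square:
  13: 13 − 1² = 12, 13 − 2² = 9 = 3² ⇒ 13 = 2² + 3².
  37: 37 − 1² = 36 = 6² ⇒ 37 = 1² + 6².
  101: 101 − 1² = 100 = 10² ⇒ 101 = 1² + 10².
  Combine using the Brahmagupta–Fibonacci identity (a² + b²)(c² + d²) = (ac − bd)² + (ad + bc)² = (ac + bd)² + (ad − bc)²:
  13 · 37 = 481: from (2² + 3²)(1² + 6²), take (2·1 − 3·6, 2·6 + 3·1) = (2 − 18, 12 + 3) = (-16, 15); dropping signs (only squares matter) gives (16, 15); check 16² + 15² = 256 + 225 = 481 ✓.
  481 · 101 = 48581: from (16² + 15²)(1² + 10²), take (16·1 − 15·10, 16·10 + 15·1) = (16 − 150, 160 + 15) = (-134, 175); dropping signs (only squares matter) gives (134, 175); check 134² + 175² = 17956 + 30625 = 48581 ✓.
  Scale by k = 2: (2·134, 2·175) = (268, 350).
Step 4: Order so x ≤ y and verify: 268² + 350² = 71824 + 122500 = 194324 = n. ✓

n = 194324 = 268² + 350² (one valid representation with x ≤ y).


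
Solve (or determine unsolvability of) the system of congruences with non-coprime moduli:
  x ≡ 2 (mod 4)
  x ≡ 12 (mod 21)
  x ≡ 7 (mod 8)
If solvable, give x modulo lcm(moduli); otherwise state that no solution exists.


Moduli 4, 21, 8 are not pairwise coprime, so CRT works modulo lcm(m_i) when all pairwise compatibility conditions hold.
Pairwise compatibility: gcd(m_i, m_j) must divide a_i - a_j for every pair.
Merge one congruence at a time:
  Start: x ≡ 2 (mod 4).
  Combine with x ≡ 12 (mod 21): gcd(4, 21) = 1; 12 - 2 = 10, which IS divisible by 1, so compatible.
    Write x = 2 + 4·t and substitute into x ≡ 12 (mod 21): 4·t ≡ 12 − 2 = 10 (mod 21).
    The inverse of 4 mod 21 is 16 (since 4·16 = 64 = 3·21 + 1), so t ≡ 16·10 = 160 ≡ 13 (mod 21).
    Then x = 2 + 4·13 = 54, valid modulo lcm(4, 21) = 84: x ≡ 54 (mod 84).
  Combine with x ≡ 7 (mod 8): gcd(84, 8) = 4, and 7 - 54 = -47 is NOT divisible by 4.
    ⇒ system is inconsistent (no integer solution).

No solution (the system is inconsistent).


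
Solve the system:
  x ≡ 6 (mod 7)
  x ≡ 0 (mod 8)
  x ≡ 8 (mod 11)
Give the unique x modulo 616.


Moduli 7, 8, 11 are pairwise coprime; by CRT there is a unique solution modulo M = 7 · 8 · 11 = 616.
Solve pairwise, accumulating the modulus:
  Start with x ≡ 6 (mod 7).
  Combine with x ≡ 0 (mod 8): since gcd(7, 8) = 1, we get a unique residue mod 56.
    Write x = 6 + 7·t and substitute into x ≡ 0 (mod 8): 7·t ≡ 0 − 6 = -6 (mod 8).
    Reduce coefficients mod 8: 7·t ≡ 2 (mod 8).
    The inverse of 7 mod 8 is 7 (since 7·7 = 49 = 6·8 + 1), so t ≡ 7·2 = 14 ≡ 6 (mod 8).
    Then x = 6 + 7·6 = 48, valid modulo lcm(7, 8) = 56: x ≡ 48 (mod 56).
  Combine with x ≡ 8 (mod 11): since gcd(56, 11) = 1, we get a unique residue mod 616.
    Write x = 48 + 56·t and substitute into x ≡ 8 (mod 11): 56·t ≡ 8 − 48 = -40 (mod 11).
    Reduce coefficients mod 11: 1·t ≡ 4 (mod 11).
    So t ≡ 4 (mod 11).
    Then x = 48 + 56·4 = 272, valid modulo lcm(56, 11) = 616: x ≡ 272 (mod 616).
Verify: 272 mod 7 = 6 ✓, 272 mod 8 = 0 ✓, 272 mod 11 = 8 ✓.

x ≡ 272 (mod 616).


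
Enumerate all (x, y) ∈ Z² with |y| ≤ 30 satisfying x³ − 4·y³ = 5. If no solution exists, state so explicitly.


The equation is x³ - 4y³ = 5. For fixed y, x³ = 4·y³ + 5, so a solution requires the RHS to be a perfect cube.
Strategy: iterate y from -30 to 30, compute RHS = 4·y³ + 5, and check whether it is a (positive or negative) perfect cube.
Check small values of y:
  y = 0: RHS = 5 is not a perfect cube.
  y = 1: RHS = 9 is not a perfect cube.
  y = -1: RHS = 1 = (1)³ ⇒ x = 1 works.
  y = 2: RHS = 37 is not a perfect cube.
  y = -2: RHS = -27 = (-3)³ ⇒ x = -3 works.
  y = 3: RHS = 113 is not a perfect cube.
  y = -3: RHS = -103 is not a perfect cube.
Continuing the search up to |y| = 30 finds no further solutions beyond those listed.
Collected solutions: (1, -1), (-3, -2).

Solutions (with |y| ≤ 30): (1, -1), (-3, -2).


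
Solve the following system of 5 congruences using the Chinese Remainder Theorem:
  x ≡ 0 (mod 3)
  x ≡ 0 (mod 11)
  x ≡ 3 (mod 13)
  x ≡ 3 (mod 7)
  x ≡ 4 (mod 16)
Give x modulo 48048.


Product of moduli M = 3 · 11 · 13 · 7 · 16 = 48048.
Merge one congruence at a time:
  Start: x ≡ 0 (mod 3).
  Combine with x ≡ 0 (mod 11); new modulus lcm = 33.
    Write x = 0 + 3·t and substitute into x ≡ 0 (mod 11): 3·t ≡ 0 − 0 = 0 (mod 11).
    The inverse of 3 mod 11 is 4 (since 3·4 = 12 = 1·11 + 1), so t ≡ 4·0 = 0 ≡ 0 (mod 11).
    Then x = 0 + 3·0 = 0, valid modulo lcm(3, 11) = 33: x ≡ 0 (mod 33).
  Combine with x ≡ 3 (mod 13); new modulus lcm = 429.
    Write x = 0 + 33·t and substitute into x ≡ 3 (mod 13): 33·t ≡ 3 − 0 = 3 (mod 13).
    Reduce coefficients mod 13: 7·t ≡ 3 (mod 13).
    The inverse of 7 mod 13 is 2 (since 7·2 = 14 = 1·13 + 1), so t ≡ 2·3 = 6 ≡ 6 (mod 13).
    Then x = 0 + 33·6 = 198, valid modulo lcm(33, 13) = 429: x ≡ 198 (mod 429).
  Combine with x ≡ 3 (mod 7); new modulus lcm = 3003.
    Write x = 198 + 429·t and substitute into x ≡ 3 (mod 7): 429·t ≡ 3 − 198 = -195 (mod 7).
    Reduce coefficients mod 7: 2·t ≡ 1 (mod 7).
    The inverse of 2 mod 7 is 4 (since 2·4 = 8 = 1·7 + 1), so t ≡ 4·1 = 4 ≡ 4 (mod 7).
    Then x = 198 + 429·4 = 1914, valid modulo lcm(429, 7) = 3003: x ≡ 1914 (mod 3003).
  Combine with x ≡ 4 (mod 16); new modulus lcm = 48048.
    Write x = 1914 + 3003·t and substitute into x ≡ 4 (mod 16): 3003·t ≡ 4 − 1914 = -1910 (mod 16).
    Reduce coefficients mod 16: 11·t ≡ 10 (mod 16).
    The inverse of 11 mod 16 is 3 (since 11·3 = 33 = 2·16 + 1), so t ≡ 3·10 = 30 ≡ 14 (mod 16).
    Then x = 1914 + 3003·14 = 43956, valid modulo lcm(3003, 16) = 48048: x ≡ 43956 (mod 48048).
Verify against each original: 43956 mod 3 = 0, 43956 mod 11 = 0, 43956 mod 13 = 3, 43956 mod 7 = 3, 43956 mod 16 = 4.

x ≡ 43956 (mod 48048).


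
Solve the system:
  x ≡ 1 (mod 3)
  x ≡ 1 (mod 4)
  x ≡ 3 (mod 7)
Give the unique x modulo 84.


Moduli 3, 4, 7 are pairwise coprime; by CRT there is a unique solution modulo M = 3 · 4 · 7 = 84.
Solve pairwise, accumulating the modulus:
  Start with x ≡ 1 (mod 3).
  Combine with x ≡ 1 (mod 4): since gcd(3, 4) = 1, we get a unique residue mod 12.
    Write x = 1 + 3·t and substitute into x ≡ 1 (mod 4): 3·t ≡ 1 − 1 = 0 (mod 4).
    The inverse of 3 mod 4 is 3 (since 3·3 = 9 = 2·4 + 1), so t ≡ 3·0 = 0 ≡ 0 (mod 4).
    Then x = 1 + 3·0 = 1, valid modulo lcm(3, 4) = 12: x ≡ 1 (mod 12).
  Combine with x ≡ 3 (mod 7): since gcd(12, 7) = 1, we get a unique residue mod 84.
    Write x = 1 + 12·t and substitute into x ≡ 3 (mod 7): 12·t ≡ 3 − 1 = 2 (mod 7).
    Reduce coefficients mod 7: 5·t ≡ 2 (mod 7).
    The inverse of 5 mod 7 is 3 (since 5·3 = 15 = 2·7 + 1), so t ≡ 3·2 = 6 ≡ 6 (mod 7).
    Then x = 1 + 12·6 = 73, valid modulo lcm(12, 7) = 84: x ≡ 73 (mod 84).
Verify: 73 mod 3 = 1 ✓, 73 mod 4 = 1 ✓, 73 mod 7 = 3 ✓.

x ≡ 73 (mod 84).


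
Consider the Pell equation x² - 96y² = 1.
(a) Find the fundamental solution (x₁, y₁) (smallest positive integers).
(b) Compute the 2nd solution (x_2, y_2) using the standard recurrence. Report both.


Step 1: Find the fundamental solution (x₁, y₁) of x² - 96y² = 1.
  Expand √96 as a continued fraction. a₀ = ⌊√96⌋ = 9; iterate m_{k+1} = d_k·a_k − m_k, d_{k+1} = (96 − m_{k+1}²)/d_k, a_{k+1} = ⌊(a₀ + m_{k+1})/d_{k+1}⌋ (starting m₀ = 0, d₀ = 1), with convergents p_k = a_k·p_{k-1} + p_{k-2}, q_k = a_k·q_{k-1} + q_{k-2} (p₋₁ = 1, q₋₁ = 0):
  k = 0: a₀ = 9; p₀/q₀ = 9/1; p₀² − 96·q₀² = 81 − 96 = -15.
  k = 1: m = 9, d = 15, a = ⌊(9 + 9)/15⌋ = 1; p/q = (1·9 + 1)/(1·1 + 0) = 10/1; p² − 96·q² = 100 − 96 = 4.
  k = 2: m = 6, d = 4, a = ⌊(9 + 6)/4⌋ = 3; p/q = (3·10 + 9)/(3·1 + 1) = 39/4; p² − 96·q² = 1521 − 1536 = -15.
  k = 3: m = 6, d = 15, a = ⌊(9 + 6)/15⌋ = 1; p/q = (1·39 + 10)/(1·4 + 1) = 49/5; p² − 96·q² = 2401 − 2400 = 1.
  The first convergent with p² − 96·q² = 1 gives the fundamental solution (x₁, y₁) = (49, 5).
Step 2: Apply the recurrence (x_{n+1}, y_{n+1}) = (x₁x_n + 96y₁y_n, x₁y_n + y₁x_n) repeatedly.
  From (x_1, y_1) = (49, 5): x_2 = 49·49 + 96·5·5 = 4801; y_2 = 49·5 + 5·49 = 490.
Step 3: Verify x_2² - 96·y_2² = 23049601 - 23049600 = 1 (should be 1). ✓

(x_1, y_1) = (49, 5); (x_2, y_2) = (4801, 490).


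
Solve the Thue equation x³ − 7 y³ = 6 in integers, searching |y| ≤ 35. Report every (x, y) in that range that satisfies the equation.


The equation is x³ - 7y³ = 6. For fixed y, x³ = 7·y³ + 6, so a solution requires the RHS to be a perfect cube.
Strategy: iterate y from -35 to 35, compute RHS = 7·y³ + 6, and check whether it is a (positive or negative) perfect cube.
Check small values of y:
  y = 0: RHS = 6 is not a perfect cube.
  y = 1: RHS = 13 is not a perfect cube.
  y = -1: RHS = -1 = (-1)³ ⇒ x = -1 works.
  y = 2: RHS = 62 is not a perfect cube.
  y = -2: RHS = -50 is not a perfect cube.
  y = 3: RHS = 195 is not a perfect cube.
  y = -3: RHS = -183 is not a perfect cube.
Continuing the search up to |y| = 35 finds no further solutions beyond those listed.
Collected solutions: (-1, -1).

Solutions (with |y| ≤ 35): (-1, -1).


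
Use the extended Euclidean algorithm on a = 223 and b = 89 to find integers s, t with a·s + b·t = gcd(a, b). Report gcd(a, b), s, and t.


Euclidean algorithm on (223, 89) — divide until remainder is 0:
  223 = 2 · 89 + 45
  89 = 1 · 45 + 44
  45 = 1 · 44 + 1
  44 = 44 · 1 + 0
gcd(223, 89) = 1.
Track Bezout coefficients alongside the remainders: start with r₀ = 223 = a·1 + b·0 (s = 1, t = 0) and r₁ = 89 = a·0 + b·1 (s = 0, t = 1); each new remainder r_{k+1} = r_{k-1} − q_k·r_k inherits s_{k+1} = s_{k-1} − q_k·s_k, t_{k+1} = t_{k-1} − q_k·t_k, so r_k = a·s_k + b·t_k at every step:
  q = 2: r = 45, s = 1 − 2·0 = 1, t = 0 − 2·1 = -2  (check: 223·1 + 89·(-2) = 45)
  q = 1: r = 44, s = 0 − 1·1 = -1, t = 1 − 1·(-2) = 3  (check: 223·(-1) + 89·3 = 44)
  q = 1: r = 1, s = 1 − 1·(-1) = 2, t = -2 − 1·3 = -5  (check: 223·2 + 89·(-5) = 1)
The row with r = 1 (the gcd) gives the Bezout coefficients s = 2, t = -5.
Result: 223 · (2) + 89 · (-5) = 1.

gcd(223, 89) = 1; s = 2, t = -5 (check: 223·2 + 89·(-5) = 1).


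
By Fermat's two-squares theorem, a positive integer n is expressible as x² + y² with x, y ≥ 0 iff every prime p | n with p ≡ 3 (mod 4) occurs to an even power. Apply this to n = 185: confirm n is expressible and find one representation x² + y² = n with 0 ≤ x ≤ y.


Step 1: Factor n = 185 = 5 · 37.
Step 2: Check the mod-4 condition on each prime factor: 5 ≡ 1 (mod 4), exponent 1; 37 ≡ 1 (mod 4), exponent 1.
All primes ≡ 3 (mod 4) appear to even exponent (or don't appear), so by the two-squares theorem n IS expressible as a sum of two squares.
Step 3: Build a representation. Here n = 5 · 37 is a product of primes ≡ 1 (mod 4). Each prime p ≡ 1 (mod 4) is itself a sum of two squares; find a² by testing p − a² for a perfect square:
  5: 5 − 1² = 4 = 2² ⇒ 5 = 1² + 2².
  37: 37 − 1² = 36 = 6² ⇒ 37 = 1² + 6².
  Combine using the Brahmagupta–Fibonacci identity (a² + b²)(c² + d²) = (ac − bd)² + (ad + bc)² = (ac + bd)² + (ad − bc)²:
  5 · 37 = 185: from (1² + 2²)(1² + 6²), take (1·1 − 2·6, 1·6 + 2·1) = (1 − 12, 6 + 2) = (-11, 8); dropping signs (only squares matter) gives (11, 8); check 11² + 8² = 121 + 64 = 185 ✓.
Step 4: Order so x ≤ y and verify: 8² + 11² = 64 + 121 = 185 = n. ✓

n = 185 = 8² + 11² (one valid representation with x ≤ y).


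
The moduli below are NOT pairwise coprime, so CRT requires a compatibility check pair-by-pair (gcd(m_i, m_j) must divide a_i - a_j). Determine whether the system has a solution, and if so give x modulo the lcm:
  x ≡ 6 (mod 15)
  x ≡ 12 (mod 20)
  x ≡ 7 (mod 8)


Moduli 15, 20, 8 are not pairwise coprime, so CRT works modulo lcm(m_i) when all pairwise compatibility conditions hold.
Pairwise compatibility: gcd(m_i, m_j) must divide a_i - a_j for every pair.
Merge one congruence at a time:
  Start: x ≡ 6 (mod 15).
  Combine with x ≡ 12 (mod 20): gcd(15, 20) = 5, and 12 - 6 = 6 is NOT divisible by 5.
    ⇒ system is inconsistent (no integer solution).

No solution (the system is inconsistent).


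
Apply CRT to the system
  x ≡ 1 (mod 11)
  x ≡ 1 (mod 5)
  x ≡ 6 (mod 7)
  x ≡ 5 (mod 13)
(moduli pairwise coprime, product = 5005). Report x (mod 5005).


Product of moduli M = 11 · 5 · 7 · 13 = 5005.
Merge one congruence at a time:
  Start: x ≡ 1 (mod 11).
  Combine with x ≡ 1 (mod 5); new modulus lcm = 55.
    Write x = 1 + 11·t and substitute into x ≡ 1 (mod 5): 11·t ≡ 1 − 1 = 0 (mod 5).
    Reduce coefficients mod 5: 1·t ≡ 0 (mod 5).
    So t ≡ 0 (mod 5).
    Then x = 1 + 11·0 = 1, valid modulo lcm(11, 5) = 55: x ≡ 1 (mod 55).
  Combine with x ≡ 6 (mod 7); new modulus lcm = 385.
    Write x = 1 + 55·t and substitute into x ≡ 6 (mod 7): 55·t ≡ 6 − 1 = 5 (mod 7).
    Reduce coefficients mod 7: 6·t ≡ 5 (mod 7).
    The inverse of 6 mod 7 is 6 (since 6·6 = 36 = 5·7 + 1), so t ≡ 6·5 = 30 ≡ 2 (mod 7).
    Then x = 1 + 55·2 = 111, valid modulo lcm(55, 7) = 385: x ≡ 111 (mod 385).
  Combine with x ≡ 5 (mod 13); new modulus lcm = 5005.
    Write x = 111 + 385·t and substitute into x ≡ 5 (mod 13): 385·t ≡ 5 − 111 = -106 (mod 13).
    Reduce coefficients mod 13: 8·t ≡ 11 (mod 13).
    The inverse of 8 mod 13 is 5 (since 8·5 = 40 = 3·13 + 1), so t ≡ 5·11 = 55 ≡ 3 (mod 13).
    Then x = 111 + 385·3 = 1266, valid modulo lcm(385, 13) = 5005: x ≡ 1266 (mod 5005).
Verify against each original: 1266 mod 11 = 1, 1266 mod 5 = 1, 1266 mod 7 = 6, 1266 mod 13 = 5.

x ≡ 1266 (mod 5005).


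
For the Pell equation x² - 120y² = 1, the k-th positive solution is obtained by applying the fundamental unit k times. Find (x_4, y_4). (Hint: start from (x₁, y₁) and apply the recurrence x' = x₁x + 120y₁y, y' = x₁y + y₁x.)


Step 1: Find the fundamental solution (x₁, y₁) of x² - 120y² = 1.
  Expand √120 as a continued fraction. a₀ = ⌊√120⌋ = 10; iterate m_{k+1} = d_k·a_k − m_k, d_{k+1} = (120 − m_{k+1}²)/d_k, a_{k+1} = ⌊(a₀ + m_{k+1})/d_{k+1}⌋ (starting m₀ = 0, d₀ = 1), with convergents p_k = a_k·p_{k-1} + p_{k-2}, q_k = a_k·q_{k-1} + q_{k-2} (p₋₁ = 1, q₋₁ = 0):
  k = 0: a₀ = 10; p₀/q₀ = 10/1; p₀² − 120·q₀² = 100 − 120 = -20.
  k = 1: m = 10, d = 20, a = ⌊(10 + 10)/20⌋ = 1; p/q = (1·10 + 1)/(1·1 + 0) = 11/1; p² − 120·q² = 121 − 120 = 1.
  The first convergent with p² − 120·q² = 1 gives the fundamental solution (x₁, y₁) = (11, 1).
Step 2: Apply the recurrence (x_{n+1}, y_{n+1}) = (x₁x_n + 120y₁y_n, x₁y_n + y₁x_n) repeatedly.
  From (x_1, y_1) = (11, 1): x_2 = 11·11 + 120·1·1 = 241; y_2 = 11·1 + 1·11 = 22.
  From (x_2, y_2) = (241, 22): x_3 = 11·241 + 120·1·22 = 5291; y_3 = 11·22 + 1·241 = 483.
  From (x_3, y_3) = (5291, 483): x_4 = 11·5291 + 120·1·483 = 116161; y_4 = 11·483 + 1·5291 = 10604.
Step 3: Verify x_4² - 120·y_4² = 13493377921 - 13493377920 = 1 (should be 1). ✓

(x_1, y_1) = (11, 1); (x_4, y_4) = (116161, 10604).


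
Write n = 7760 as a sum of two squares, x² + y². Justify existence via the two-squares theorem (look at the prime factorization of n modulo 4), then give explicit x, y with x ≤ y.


Step 1: Factor n = 7760 = 2^4 · 5 · 97.
Step 2: Check the mod-4 condition on each prime factor: 2 = 2 (special); 5 ≡ 1 (mod 4), exponent 1; 97 ≡ 1 (mod 4), exponent 1.
All primes ≡ 3 (mod 4) appear to even exponent (or don't appear), so by the two-squares theorem n IS expressible as a sum of two squares.
Step 3: Build a representation. Group n = k² · m with k = 4 and m = 5 · 97 = 485 (a product of primes ≡ 1 (mod 4)); a representation of m scales to one of n via (k·x)² + (k·y)² = k²(x² + y²). Each prime p ≡ 1 (mod 4) is itself a sum of two squares; find a² by testing p − a² for a perfect square:
  5: 5 − 1² = 4 = 2² ⇒ 5 = 1² + 2².
  97: 97 − 1² = 96, 97 − 2² = 93, 97 − 3² = 88, 97 − 4² = 81 = 9² ⇒ 97 = 4² + 9².
  Combine using the Brahmagupta–Fibonacci identity (a² + b²)(c² + d²) = (ac − bd)² + (ad + bc)² = (ac + bd)² + (ad − bc)²:
  5 · 97 = 485: from (1² + 2²)(4² + 9²), take (1·4 − 2·9, 1·9 + 2·4) = (4 − 18, 9 + 8) = (-14, 17); dropping signs (only squares matter) gives (14, 17); check 14² + 17² = 196 + 289 = 485 ✓.
  Scale by k = 4: (4·14, 4·17) = (56, 68).
Step 4: Order so x ≤ y and verify: 56² + 68² = 3136 + 4624 = 7760 = n. ✓

n = 7760 = 56² + 68² (one valid representation with x ≤ y).


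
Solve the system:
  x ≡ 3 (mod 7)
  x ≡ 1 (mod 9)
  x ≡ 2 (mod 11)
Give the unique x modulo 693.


Moduli 7, 9, 11 are pairwise coprime; by CRT there is a unique solution modulo M = 7 · 9 · 11 = 693.
Solve pairwise, accumulating the modulus:
  Start with x ≡ 3 (mod 7).
  Combine with x ≡ 1 (mod 9): since gcd(7, 9) = 1, we get a unique residue mod 63.
    Write x = 3 + 7·t and substitute into x ≡ 1 (mod 9): 7·t ≡ 1 − 3 = -2 (mod 9).
    Reduce coefficients mod 9: 7·t ≡ 7 (mod 9).
    The inverse of 7 mod 9 is 4 (since 7·4 = 28 = 3·9 + 1), so t ≡ 4·7 = 28 ≡ 1 (mod 9).
    Then x = 3 + 7·1 = 10, valid modulo lcm(7, 9) = 63: x ≡ 10 (mod 63).
  Combine with x ≡ 2 (mod 11): since gcd(63, 11) = 1, we get a unique residue mod 693.
    Write x = 10 + 63·t and substitute into x ≡ 2 (mod 11): 63·t ≡ 2 − 10 = -8 (mod 11).
    Reduce coefficients mod 11: 8·t ≡ 3 (mod 11).
    The inverse of 8 mod 11 is 7 (since 8·7 = 56 = 5·11 + 1), so t ≡ 7·3 = 21 ≡ 10 (mod 11).
    Then x = 10 + 63·10 = 640, valid modulo lcm(63, 11) = 693: x ≡ 640 (mod 693).
Verify: 640 mod 7 = 3 ✓, 640 mod 9 = 1 ✓, 640 mod 11 = 2 ✓.

x ≡ 640 (mod 693).


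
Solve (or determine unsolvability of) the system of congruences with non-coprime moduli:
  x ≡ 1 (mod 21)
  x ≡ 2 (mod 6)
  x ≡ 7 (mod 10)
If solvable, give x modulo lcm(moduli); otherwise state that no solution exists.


Moduli 21, 6, 10 are not pairwise coprime, so CRT works modulo lcm(m_i) when all pairwise compatibility conditions hold.
Pairwise compatibility: gcd(m_i, m_j) must divide a_i - a_j for every pair.
Merge one congruence at a time:
  Start: x ≡ 1 (mod 21).
  Combine with x ≡ 2 (mod 6): gcd(21, 6) = 3, and 2 - 1 = 1 is NOT divisible by 3.
    ⇒ system is inconsistent (no integer solution).

No solution (the system is inconsistent).


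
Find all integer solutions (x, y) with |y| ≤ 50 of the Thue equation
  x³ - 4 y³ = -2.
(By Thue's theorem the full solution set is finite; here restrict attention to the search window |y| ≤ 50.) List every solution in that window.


The equation is x³ - 4y³ = -2. For fixed y, x³ = 4·y³ − 2, so a solution requires the RHS to be a perfect cube.
Strategy: iterate y from -50 to 50, compute RHS = 4·y³ − 2, and check whether it is a (positive or negative) perfect cube.
Check small values of y:
  y = 0: RHS = -2 is not a perfect cube.
  y = 1: RHS = 2 is not a perfect cube.
  y = -1: RHS = -6 is not a perfect cube.
  y = 2: RHS = 30 is not a perfect cube.
  y = -2: RHS = -34 is not a perfect cube.
  y = 3: RHS = 106 is not a perfect cube.
  y = -3: RHS = -110 is not a perfect cube.
Continuing the search up to |y| = 50 finds no solutions either.
No (x, y) in the scanned range satisfies the equation.

No integer solutions with |y| ≤ 50.
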